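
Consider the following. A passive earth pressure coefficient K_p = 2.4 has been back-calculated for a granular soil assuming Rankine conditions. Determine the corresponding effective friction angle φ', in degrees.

K_p = (1+sin φ)/(1−sin φ) ⇒ sin φ = (K_p − 1)/(K_p + 1) = 0.4118.
φ = arcsin(0.4118) = 24.32°.

24.3°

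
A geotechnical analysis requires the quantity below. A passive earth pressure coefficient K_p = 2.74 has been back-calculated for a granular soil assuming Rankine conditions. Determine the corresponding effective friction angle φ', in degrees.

27.7°

K_p = (1+sin φ)/(1−sin φ) ⇒ sin φ = (K_p − 1)/(K_p + 1) = 0.4652.
φ = arcsin(0.4652) = 27.73°.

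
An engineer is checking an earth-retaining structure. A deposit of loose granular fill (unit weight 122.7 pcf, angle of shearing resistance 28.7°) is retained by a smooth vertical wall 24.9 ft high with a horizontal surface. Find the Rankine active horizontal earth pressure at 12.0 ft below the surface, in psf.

K_a = (1 − sin φ)/(1 + sin φ) = 0.3511.
σ_h = K_a γ z = 0.3511 × 122.7 × 12.0 = 517.0 psf.

517 psf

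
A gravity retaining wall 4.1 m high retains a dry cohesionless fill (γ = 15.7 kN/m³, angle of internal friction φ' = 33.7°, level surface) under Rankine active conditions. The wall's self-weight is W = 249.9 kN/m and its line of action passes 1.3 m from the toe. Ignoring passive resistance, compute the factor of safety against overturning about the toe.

6.29

K_a = tan²(45° − 33.7°/2) = 0.2863.
P_a = ½K_aγH² = 0.5×0.2863×15.7×4.1² = 37.78 kN/m, acting at H/3 = 1.367 m above the base.
Overturning moment M_o = P_a × H/3 = 37.78 × 1.367 = 51.63.
Resisting moment M_r = W × 1.3 = 249.9 × 1.3 = 324.9.
FS_overturning = M_r/M_o = 324.9/51.63 = 6.292.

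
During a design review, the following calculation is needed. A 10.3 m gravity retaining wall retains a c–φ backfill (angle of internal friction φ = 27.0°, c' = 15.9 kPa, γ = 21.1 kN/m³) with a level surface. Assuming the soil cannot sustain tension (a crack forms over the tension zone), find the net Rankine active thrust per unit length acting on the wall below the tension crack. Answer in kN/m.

244 kN/m

K_a = 0.3755; √K_a = 0.6128.
Tension-crack depth z_c = 2c/(γ√K_a) = 2×15.9/(21.1×0.6128) = 2.459 m.
σ_a at base = K_a γ H − 2c√K_a = 0.3755×21.1×10.3 − 2×15.9×0.6128 = 62.13 kPa.
P_a = ½ × 62.13 × (H − z_c) = 0.5×62.13×7.841 = 243.6 kN/m.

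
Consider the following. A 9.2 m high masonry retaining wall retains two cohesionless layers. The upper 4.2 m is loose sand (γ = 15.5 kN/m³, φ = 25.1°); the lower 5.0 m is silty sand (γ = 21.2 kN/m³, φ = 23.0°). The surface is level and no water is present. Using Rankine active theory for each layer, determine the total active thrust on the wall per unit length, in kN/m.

K_a1 = tan²(45°−25.1°/2) = 0.4043; K_a2 = tan²(45°−23.0°/2) = 0.4381.
Layer 1: σ at base = K_a1 γ₁ h₁ = 26.32 kPa; P₁ = ½×26.32×4.2 = 55.27.
Layer 2: σ_v at top = γ₁h₁ = 65.10; σ_h top = K_a2×65.10 = 28.52; σ_h base = K_a2×(65.10+21.2×5.0) = 74.96.
P₂ = ½(28.52+74.96)×5.0 = 258.7. Total P_a = 55.27+258.7 = 314.0 kN/m.

314 kN/m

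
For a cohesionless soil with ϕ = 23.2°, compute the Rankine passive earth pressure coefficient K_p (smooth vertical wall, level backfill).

2.30

K_p = (1 + sin φ)/(1 − sin φ) = tan²(45° + 23.2°/2) = 2.300.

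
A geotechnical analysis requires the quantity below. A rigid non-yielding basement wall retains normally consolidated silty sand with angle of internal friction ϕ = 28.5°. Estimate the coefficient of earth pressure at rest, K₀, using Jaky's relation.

0.523

K₀ = 1 − sin φ' = 1 − sin 28.5° = 0.5228.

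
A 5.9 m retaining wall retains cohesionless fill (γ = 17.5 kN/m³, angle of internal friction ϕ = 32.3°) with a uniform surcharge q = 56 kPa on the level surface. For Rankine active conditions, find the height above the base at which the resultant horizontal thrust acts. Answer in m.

2.48 m

K_a = 0.3035.
Triangular part P₁ = ½K_aγH² = 92.44 at H/3 = 1.967 m; rectangular part P₂ = K_a q H = 100.3 at H/2 = 2.950 m.
ȳ = (P₁·1.967 + P₂·2.950)/(P₁+P₂) = 2.478 m.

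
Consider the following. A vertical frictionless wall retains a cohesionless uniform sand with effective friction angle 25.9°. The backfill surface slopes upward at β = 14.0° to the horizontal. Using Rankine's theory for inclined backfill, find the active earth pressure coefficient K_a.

0.441

K_a = cos β · (cos β − √(cos²β − cos²φ)) / (cos β + √(cos²β − cos²φ)).
cos β = 0.9703, cos φ = 0.8996, √(cos²β − cos²φ) = 0.3637.
K_a = 0.9703 × (0.9703 − 0.3637)/(0.9703 + 0.3637) = 0.4412.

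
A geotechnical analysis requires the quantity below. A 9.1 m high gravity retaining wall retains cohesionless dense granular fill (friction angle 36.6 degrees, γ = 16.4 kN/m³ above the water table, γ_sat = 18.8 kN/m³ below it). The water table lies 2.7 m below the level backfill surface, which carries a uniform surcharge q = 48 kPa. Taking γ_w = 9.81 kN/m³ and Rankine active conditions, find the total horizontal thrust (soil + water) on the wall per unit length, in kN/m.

K_a = tan²(45° − φ/2) = 0.2530.
γ' = 18.8 − 9.81 = 8.990 kN/m³. h₂ = H − d_w = 6.4 m.
σ'_h: at surface K_a·q = 12.14; at WT K_a(q+γd_w) = 23.34; at base K_a(q+γd_w+γ'h₂) = 37.90 kPa.
P₁ = ½(12.14+23.34)×2.7 = 47.90; P₂ = ½(23.34+37.90)×6.4 = 196.0; P_w = ½γ_w h₂² = 200.9.
Total = 47.90+196.0+200.9 = 444.8 kN/m.

445 kN/m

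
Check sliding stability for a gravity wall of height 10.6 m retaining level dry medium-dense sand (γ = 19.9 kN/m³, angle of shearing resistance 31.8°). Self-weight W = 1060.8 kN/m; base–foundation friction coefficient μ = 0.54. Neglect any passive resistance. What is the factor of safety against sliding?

K_a = tan²(45° − 31.8°/2) = 0.3098.
P_a = ½K_aγH² = 0.5×0.3098×19.9×10.6² = 346.3 kN/m, acting at H/3 = 3.533 m above the base.
FS_sliding = μW / P_a = 0.54×1060.8 / 346.3 = 1.654.

1.65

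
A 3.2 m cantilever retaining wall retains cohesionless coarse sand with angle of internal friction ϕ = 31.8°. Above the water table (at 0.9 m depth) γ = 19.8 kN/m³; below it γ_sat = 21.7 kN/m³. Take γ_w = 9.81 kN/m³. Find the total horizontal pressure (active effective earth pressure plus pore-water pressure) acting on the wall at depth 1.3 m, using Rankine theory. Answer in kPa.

10.9 kPa

K_a = (1 − sin φ)/(1 + sin φ) = 0.3098.
γ' = 21.7 − 9.81 = 11.89 kN/m³.
Effective vertical stress at 1.3 m: σ'_v = 19.8×0.9 + 11.89×0.400 = 22.58 kPa.
σ'_h = K_a σ'_v = 0.3098 × 22.58 = 6.994 kPa; u = γ_w × 0.400 = 3.924 kPa.
Total σ_h = 6.994 + 3.924 = 10.92 kPa.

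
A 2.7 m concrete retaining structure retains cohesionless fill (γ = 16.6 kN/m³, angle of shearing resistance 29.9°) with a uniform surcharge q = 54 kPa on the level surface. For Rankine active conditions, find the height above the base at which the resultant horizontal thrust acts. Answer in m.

1.22 m

K_a = 0.3347.
Triangular part P₁ = ½K_aγH² = 20.25 at H/3 = 0.9000 m; rectangular part P₂ = K_a q H = 48.80 at H/2 = 1.350 m.
ȳ = (P₁·0.9000 + P₂·1.350)/(P₁+P₂) = 1.218 m.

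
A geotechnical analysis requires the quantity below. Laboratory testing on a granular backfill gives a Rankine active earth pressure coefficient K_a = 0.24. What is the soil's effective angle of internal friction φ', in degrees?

37.8°

K_a = tan²(45° − φ/2) ⇒ 45° − φ/2 = arctan(√0.24) = 26.10°.
φ = 2(45° − 26.10°) = 37.80°.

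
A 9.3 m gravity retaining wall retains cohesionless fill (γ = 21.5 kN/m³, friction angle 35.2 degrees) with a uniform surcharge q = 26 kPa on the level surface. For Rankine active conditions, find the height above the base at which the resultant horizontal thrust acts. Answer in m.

3.42 m

K_a = 0.2687.
Triangular part P₁ = ½K_aγH² = 249.8 at H/3 = 3.100 m; rectangular part P₂ = K_a q H = 64.97 at H/2 = 4.650 m.
ȳ = (P₁·3.100 + P₂·4.650)/(P₁+P₂) = 3.420 m.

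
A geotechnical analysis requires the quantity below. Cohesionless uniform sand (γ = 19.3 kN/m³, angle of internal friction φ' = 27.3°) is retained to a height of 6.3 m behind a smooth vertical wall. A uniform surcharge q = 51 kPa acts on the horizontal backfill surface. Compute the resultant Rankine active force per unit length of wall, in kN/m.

261 kN/m

K_a = tan²(45° − φ/2) = 0.3711.
Soil triangle: ½ K_a γ H² = 0.5×0.3711×19.3×6.3² = 142.1 kN/m.
Surcharge rectangle: K_a q H = 0.3711×51×6.3 = 119.2 kN/m.
Total = 142.1 + 119.2 = 261.4 kN/m.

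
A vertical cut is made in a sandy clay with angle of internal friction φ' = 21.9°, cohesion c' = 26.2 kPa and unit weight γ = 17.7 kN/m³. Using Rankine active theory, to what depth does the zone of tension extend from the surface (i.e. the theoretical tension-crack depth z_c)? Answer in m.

4.38 m

K_a = tan²(45° − 21.9°/2) = 0.4567; √K_a = 0.6758.
The active pressure is zero where K_a γ z = 2c√K_a, so z_c = 2c/(γ√K_a) = 2×26.2/(17.7×0.6758) = 4.381 m.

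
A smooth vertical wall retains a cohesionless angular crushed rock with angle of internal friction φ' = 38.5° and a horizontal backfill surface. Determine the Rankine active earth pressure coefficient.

0.233

K_a = (1 − sin φ)/(1 + sin φ) = (1 − sin 38.5°)/(1 + sin 38.5°) = 0.2327.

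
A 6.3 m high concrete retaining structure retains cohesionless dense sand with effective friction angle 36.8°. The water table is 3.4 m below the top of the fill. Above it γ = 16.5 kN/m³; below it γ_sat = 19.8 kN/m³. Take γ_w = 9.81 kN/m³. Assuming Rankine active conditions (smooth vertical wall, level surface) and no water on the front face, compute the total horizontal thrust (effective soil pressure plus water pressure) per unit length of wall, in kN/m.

116 kN/m

K_a = tan²(45° − φ/2) = 0.2508.
γ' = 19.8 − 9.81 = 9.990 kN/m³. Depth below WT = 2.9 m.
σ'_h at WT = K_a γ d_w = 14.07 kPa; at base = 14.07 + K_a γ' × 2.9 = 21.33 kPa.
P₁ (0–3.4 m) = ½×14.07×3.4 = 23.92. P₂ (3.4–6.3 m) = ½(14.07+21.33)×2.9 = 51.33.
P_w = ½ γ_w h₂² = 0.5×9.81×2.9² = 41.25. Total = 23.92+51.33+41.25 = 116.5 kN/m.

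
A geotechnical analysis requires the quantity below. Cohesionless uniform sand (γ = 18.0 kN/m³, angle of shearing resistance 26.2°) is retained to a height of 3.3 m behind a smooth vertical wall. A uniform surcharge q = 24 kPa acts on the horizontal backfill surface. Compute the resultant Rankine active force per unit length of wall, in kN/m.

K_a = tan²(45° − φ/2) = 0.3874.
Soil triangle: ½ K_a γ H² = 0.5×0.3874×18.0×3.3² = 37.97 kN/m.
Surcharge rectangle: K_a q H = 0.3874×24×3.3 = 30.69 kN/m.
Total = 37.97 + 30.69 = 68.66 kN/m.

68.7 kN/m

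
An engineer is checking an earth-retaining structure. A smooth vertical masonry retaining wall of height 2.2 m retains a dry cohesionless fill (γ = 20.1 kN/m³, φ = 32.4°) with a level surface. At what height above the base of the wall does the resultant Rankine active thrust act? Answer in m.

K_a = 0.3022.
The pressure distribution is triangular, so the resultant acts at H/3 above the base = 2.2/3 = 0.7333 m.

0.733 m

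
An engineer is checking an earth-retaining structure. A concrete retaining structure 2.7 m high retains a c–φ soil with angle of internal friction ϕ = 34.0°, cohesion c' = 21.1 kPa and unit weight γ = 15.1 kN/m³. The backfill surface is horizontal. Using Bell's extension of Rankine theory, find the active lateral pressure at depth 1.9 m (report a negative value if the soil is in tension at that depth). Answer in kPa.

-14.3 kPa

K_a = (1 − sin φ)/(1 + sin φ) = 0.2827.
σ_a = K_a γ z − 2c√K_a = 0.2827×15.1×1.9 − 2×21.1×0.5317 = -14.33 kPa.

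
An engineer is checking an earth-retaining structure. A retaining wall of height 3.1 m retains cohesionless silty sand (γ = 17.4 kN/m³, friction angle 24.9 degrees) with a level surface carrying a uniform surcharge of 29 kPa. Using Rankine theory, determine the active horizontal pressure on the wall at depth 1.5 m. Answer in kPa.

K_a = (1 − sin φ)/(1 + sin φ) = 0.4074.
σ_v = γz + q = 17.4 × 1.5 + 29 = 55.10 kPa.
σ_h = K_a σ_v = 0.4074 × 55.10 = 22.45 kPa.

22.4 kPa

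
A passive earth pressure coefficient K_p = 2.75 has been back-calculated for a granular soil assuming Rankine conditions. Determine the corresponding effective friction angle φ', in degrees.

K_p = (1+sin φ)/(1−sin φ) ⇒ sin φ = (K_p − 1)/(K_p + 1) = 0.4667.
φ = arcsin(0.4667) = 27.82°.

27.8°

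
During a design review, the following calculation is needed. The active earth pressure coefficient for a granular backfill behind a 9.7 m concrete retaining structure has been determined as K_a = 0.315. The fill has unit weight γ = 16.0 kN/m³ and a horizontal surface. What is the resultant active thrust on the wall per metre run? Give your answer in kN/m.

P = ½ K_a γ H² = 0.5 × 0.315 × 16.0 × 9.7² = 237.1 kN/m.

237 kN/m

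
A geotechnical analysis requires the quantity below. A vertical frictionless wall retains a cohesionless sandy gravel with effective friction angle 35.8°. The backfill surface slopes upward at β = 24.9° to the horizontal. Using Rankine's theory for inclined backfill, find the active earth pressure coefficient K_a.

0.346

K_a = cos β · (cos β − √(cos²β − cos²φ)) / (cos β + √(cos²β − cos²φ)).
cos β = 0.9070, cos φ = 0.8111, √(cos²β − cos²φ) = 0.4061.
K_a = 0.9070 × (0.9070 − 0.4061)/(0.9070 + 0.4061) = 0.3460.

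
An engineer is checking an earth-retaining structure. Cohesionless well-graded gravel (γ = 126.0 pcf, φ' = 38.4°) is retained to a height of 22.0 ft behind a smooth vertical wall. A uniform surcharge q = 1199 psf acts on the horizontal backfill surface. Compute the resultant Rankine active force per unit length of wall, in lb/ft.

K_a = tan²(45° − φ/2) = 0.2337.
Soil triangle: ½ K_a γ H² = 0.5×0.2337×126.0×22.0² = 7126 lb/ft.
Surcharge rectangle: K_a q H = 0.2337×1199×22.0 = 6164 lb/ft.
Total = 7126 + 6164 = 13290 lb/ft.

13300 lb/ft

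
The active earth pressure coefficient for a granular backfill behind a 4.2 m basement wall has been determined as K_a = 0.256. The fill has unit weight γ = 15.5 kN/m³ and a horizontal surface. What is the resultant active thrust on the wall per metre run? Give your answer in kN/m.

P = ½ K_a γ H² = 0.5 × 0.256 × 15.5 × 4.2² = 35.00 kN/m.

35.0 kN/m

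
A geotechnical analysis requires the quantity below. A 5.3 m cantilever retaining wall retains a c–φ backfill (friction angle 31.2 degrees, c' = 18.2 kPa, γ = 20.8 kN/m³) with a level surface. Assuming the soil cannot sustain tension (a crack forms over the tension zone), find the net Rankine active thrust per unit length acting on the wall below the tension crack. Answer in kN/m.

15.9 kN/m

K_a = 0.3175; √K_a = 0.5635.
Tension-crack depth z_c = 2c/(γ√K_a) = 2×18.2/(20.8×0.5635) = 3.106 m.
σ_a at base = K_a γ H − 2c√K_a = 0.3175×20.8×5.3 − 2×18.2×0.5635 = 14.49 kPa.
P_a = ½ × 14.49 × (H − z_c) = 0.5×14.49×2.194 = 15.90 kN/m.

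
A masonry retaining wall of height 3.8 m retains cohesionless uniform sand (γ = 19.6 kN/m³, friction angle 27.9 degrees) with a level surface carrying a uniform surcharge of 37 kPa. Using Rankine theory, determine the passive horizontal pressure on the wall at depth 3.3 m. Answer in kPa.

281 kPa

K_p = (1 + sin φ)/(1 − sin φ) = 2.759.
σ_v = γz + q = 19.6 × 3.3 + 37 = 101.7 kPa.
σ_h = K_p σ_v = 2.759 × 101.7 = 280.5 kPa.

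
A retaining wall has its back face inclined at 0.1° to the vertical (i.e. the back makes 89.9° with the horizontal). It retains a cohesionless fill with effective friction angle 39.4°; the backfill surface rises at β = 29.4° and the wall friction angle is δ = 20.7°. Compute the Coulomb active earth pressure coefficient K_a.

K_a = sin²(α+φ) / [sin²α · sin(α−δ) · (1 + √{sin(φ+δ)sin(φ−β) / (sin(α−δ)sin(α+β))})²].
With α = 89.9°, φ = 39.4°, δ = 20.7°, β = 29.4°: K_a = 0.3134.

0.313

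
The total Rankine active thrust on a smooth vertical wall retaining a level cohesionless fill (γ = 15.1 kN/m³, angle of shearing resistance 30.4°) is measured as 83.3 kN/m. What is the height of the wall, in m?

5.80 m

K_a = 0.3280. P_a = ½ K_a γ H² ⇒ H = √(2P_a/(K_a γ)).
H = √(2×83.3/(0.3280×15.1)) = 5.800 m.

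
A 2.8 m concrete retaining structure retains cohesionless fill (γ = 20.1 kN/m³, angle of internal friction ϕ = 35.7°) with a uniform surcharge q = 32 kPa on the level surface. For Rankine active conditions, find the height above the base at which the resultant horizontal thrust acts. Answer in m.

K_a = 0.2630.
Triangular part P₁ = ½K_aγH² = 20.72 at H/3 = 0.9333 m; rectangular part P₂ = K_a q H = 23.56 at H/2 = 1.400 m.
ȳ = (P₁·0.9333 + P₂·1.400)/(P₁+P₂) = 1.182 m.

1.18 m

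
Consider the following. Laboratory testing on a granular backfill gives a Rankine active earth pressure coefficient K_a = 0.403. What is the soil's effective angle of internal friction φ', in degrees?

K_a = tan²(45° − φ/2) ⇒ 45° − φ/2 = arctan(√0.403) = 32.41°.
φ = 2(45° − 32.41°) = 25.18°.

25.2°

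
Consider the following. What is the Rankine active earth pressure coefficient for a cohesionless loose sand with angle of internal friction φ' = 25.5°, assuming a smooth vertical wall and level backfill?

K_a = tan²(45° − φ/2) = tan²(32.25°) = 0.3981.

0.398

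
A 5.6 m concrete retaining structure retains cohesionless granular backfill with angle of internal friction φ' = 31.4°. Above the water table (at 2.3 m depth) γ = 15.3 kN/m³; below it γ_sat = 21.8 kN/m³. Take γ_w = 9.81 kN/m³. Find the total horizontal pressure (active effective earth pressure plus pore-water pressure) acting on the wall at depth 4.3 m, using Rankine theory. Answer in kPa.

38.3 kPa

K_a = (1 − sin φ)/(1 + sin φ) = 0.3149.
γ' = 21.8 − 9.81 = 11.99 kN/m³.
Effective vertical stress at 4.3 m: σ'_v = 15.3×2.3 + 11.99×2.00 = 59.17 kPa.
σ'_h = K_a σ'_v = 0.3149 × 59.17 = 18.63 kPa; u = γ_w × 2.00 = 19.62 kPa.
Total σ_h = 18.63 + 19.62 = 38.25 kPa.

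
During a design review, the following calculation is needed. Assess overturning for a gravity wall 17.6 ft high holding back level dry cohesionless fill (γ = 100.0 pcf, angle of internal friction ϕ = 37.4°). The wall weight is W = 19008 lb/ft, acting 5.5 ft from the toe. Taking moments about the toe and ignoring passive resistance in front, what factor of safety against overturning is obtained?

K_a = tan²(45° − 37.4°/2) = 0.2443.
P_a = ½K_aγH² = 0.5×0.2443×100.0×17.6² = 3783 lb/ft, acting at H/3 = 5.867 ft above the base.
Overturning moment M_o = P_a × H/3 = 3783 × 5.867 = 22190.
Resisting moment M_r = W × 5.5 = 19008 × 5.5 = 104500.
FS_overturning = M_r/M_o = 104500/22190 = 4.710.

4.71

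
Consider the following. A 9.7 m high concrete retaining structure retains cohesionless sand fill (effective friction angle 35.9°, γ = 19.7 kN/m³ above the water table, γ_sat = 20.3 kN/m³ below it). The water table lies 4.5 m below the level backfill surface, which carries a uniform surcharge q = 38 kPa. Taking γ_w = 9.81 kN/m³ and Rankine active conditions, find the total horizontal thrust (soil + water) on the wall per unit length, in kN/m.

K_a = tan²(45° − φ/2) = 0.2607.
γ' = 20.3 − 9.81 = 10.49 kN/m³. h₂ = H − d_w = 5.2 m.
σ'_h: at surface K_a·q = 9.908; at WT K_a(q+γd_w) = 33.02; at base K_a(q+γd_w+γ'h₂) = 47.25 kPa.
P₁ = ½(9.908+33.02)×4.5 = 96.59; P₂ = ½(33.02+47.25)×5.2 = 208.7; P_w = ½γ_w h₂² = 132.6.
Total = 96.59+208.7+132.6 = 437.9 kN/m.

438 kN/m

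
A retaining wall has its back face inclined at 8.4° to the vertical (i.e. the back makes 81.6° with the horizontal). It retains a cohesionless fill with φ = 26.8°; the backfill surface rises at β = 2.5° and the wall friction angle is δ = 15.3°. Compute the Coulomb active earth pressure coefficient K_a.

0.418

K_a = sin²(α+φ) / [sin²α · sin(α−δ) · (1 + √{sin(φ+δ)sin(φ−β) / (sin(α−δ)sin(α+β))})²].
With α = 81.6°, φ = 26.8°, δ = 15.3°, β = 2.5°: K_a = 0.4180.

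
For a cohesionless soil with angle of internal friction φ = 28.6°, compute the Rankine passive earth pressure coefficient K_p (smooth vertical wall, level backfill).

2.84

K_p = (1 + sin φ)/(1 − sin φ) = tan²(45° + 28.6°/2) = 2.837.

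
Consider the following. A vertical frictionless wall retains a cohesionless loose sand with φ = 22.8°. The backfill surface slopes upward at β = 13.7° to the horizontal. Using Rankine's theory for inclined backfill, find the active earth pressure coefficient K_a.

K_a = cos β · (cos β − √(cos²β − cos²φ)) / (cos β + √(cos²β − cos²φ)).
cos β = 0.9715, cos φ = 0.9219, √(cos²β − cos²φ) = 0.3067.
K_a = 0.9715 × (0.9715 − 0.3067)/(0.9715 + 0.3067) = 0.5053.

0.505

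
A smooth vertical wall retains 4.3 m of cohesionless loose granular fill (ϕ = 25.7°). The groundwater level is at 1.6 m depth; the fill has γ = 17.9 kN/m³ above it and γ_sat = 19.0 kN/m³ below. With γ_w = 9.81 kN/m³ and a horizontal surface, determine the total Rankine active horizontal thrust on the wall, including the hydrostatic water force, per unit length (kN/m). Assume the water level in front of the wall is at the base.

K_a = tan²(45° − φ/2) = 0.3950.
γ' = 19.0 − 9.81 = 9.190 kN/m³. Depth below WT = 2.7 m.
σ'_h at WT = K_a γ d_w = 11.31 kPa; at base = 11.31 + K_a γ' × 2.7 = 21.12 kPa.
P₁ (0–1.6 m) = ½×11.31×1.6 = 9.051. P₂ (1.6–4.3 m) = ½(11.31+21.12)×2.7 = 43.78.
P_w = ½ γ_w h₂² = 0.5×9.81×2.7² = 35.76. Total = 9.051+43.78+35.76 = 88.59 kN/m.

88.6 kN/m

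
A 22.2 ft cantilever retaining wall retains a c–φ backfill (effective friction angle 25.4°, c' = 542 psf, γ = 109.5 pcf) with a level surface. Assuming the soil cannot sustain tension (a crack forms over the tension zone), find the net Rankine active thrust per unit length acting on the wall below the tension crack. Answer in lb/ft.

936 lb/ft

K_a = 0.3996; √K_a = 0.6322.
Tension-crack depth z_c = 2c/(γ√K_a) = 2×542/(109.5×0.6322) = 15.66 ft.
σ_a at base = K_a γ H − 2c√K_a = 0.3996×109.5×22.2 − 2×542×0.6322 = 286.2 psf.
P_a = ½ × 286.2 × (H − z_c) = 0.5×286.2×6.540 = 936.0 lb/ft.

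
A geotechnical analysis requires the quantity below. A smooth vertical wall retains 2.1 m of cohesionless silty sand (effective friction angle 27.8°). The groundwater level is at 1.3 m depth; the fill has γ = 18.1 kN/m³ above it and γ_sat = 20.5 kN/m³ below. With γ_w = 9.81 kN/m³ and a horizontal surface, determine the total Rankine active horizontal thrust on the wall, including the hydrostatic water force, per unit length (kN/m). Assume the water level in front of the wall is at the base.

K_a = tan²(45° − φ/2) = 0.3639.
γ' = 20.5 − 9.81 = 10.69 kN/m³. Depth below WT = 0.8 m.
σ'_h at WT = K_a γ d_w = 8.562 kPa; at base = 8.562 + K_a γ' × 0.8 = 11.67 kPa.
P₁ (0–1.3 m) = ½×8.562×1.3 = 5.566. P₂ (1.3–2.1 m) = ½(8.562+11.67)×0.8 = 8.095.
P_w = ½ γ_w h₂² = 0.5×9.81×0.8² = 3.139. Total = 5.566+8.095+3.139 = 16.80 kN/m.

16.8 kN/m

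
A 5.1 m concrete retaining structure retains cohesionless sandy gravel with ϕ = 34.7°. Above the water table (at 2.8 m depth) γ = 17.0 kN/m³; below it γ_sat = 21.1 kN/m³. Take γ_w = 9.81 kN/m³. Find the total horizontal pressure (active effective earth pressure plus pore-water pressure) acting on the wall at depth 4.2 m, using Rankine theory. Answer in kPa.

31.1 kPa

K_a = (1 − sin φ)/(1 + sin φ) = 0.2745.
γ' = 21.1 − 9.81 = 11.29 kN/m³.
Effective vertical stress at 4.2 m: σ'_v = 17.0×2.8 + 11.29×1.40 = 63.41 kPa.
σ'_h = K_a σ'_v = 0.2745 × 63.41 = 17.40 kPa; u = γ_w × 1.40 = 13.73 kPa.
Total σ_h = 17.40 + 13.73 = 31.14 kPa.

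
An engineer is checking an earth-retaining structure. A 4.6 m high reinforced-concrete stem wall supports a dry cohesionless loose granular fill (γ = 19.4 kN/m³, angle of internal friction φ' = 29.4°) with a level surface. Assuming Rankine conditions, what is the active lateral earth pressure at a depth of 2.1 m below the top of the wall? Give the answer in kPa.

13.9 kPa

K_a = (1 − sin φ)/(1 + sin φ) = 0.3415.
σ_h = K_a γ z = 0.3415 × 19.4 × 2.1 = 13.91 kPa.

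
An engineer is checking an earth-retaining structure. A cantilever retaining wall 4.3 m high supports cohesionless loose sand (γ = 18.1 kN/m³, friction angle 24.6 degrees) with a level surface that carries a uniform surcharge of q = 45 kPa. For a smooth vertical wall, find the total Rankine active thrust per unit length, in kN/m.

K_a = tan²(45° − φ/2) = 0.4121.
Soil triangle: ½ K_a γ H² = 0.5×0.4121×18.1×4.3² = 68.97 kN/m.
Surcharge rectangle: K_a q H = 0.4121×45×4.3 = 79.75 kN/m.
Total = 68.97 + 79.75 = 148.7 kN/m.

149 kN/m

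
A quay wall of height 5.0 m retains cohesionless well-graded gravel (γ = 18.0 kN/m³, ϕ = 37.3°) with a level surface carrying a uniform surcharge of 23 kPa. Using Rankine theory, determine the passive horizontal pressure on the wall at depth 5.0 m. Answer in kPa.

461 kPa

K_p = (1 + sin φ)/(1 − sin φ) = 4.076.
σ_v = γz + q = 18.0 × 5.0 + 23 = 113.0 kPa.
σ_h = K_p σ_v = 4.076 × 113.0 = 460.6 kPa.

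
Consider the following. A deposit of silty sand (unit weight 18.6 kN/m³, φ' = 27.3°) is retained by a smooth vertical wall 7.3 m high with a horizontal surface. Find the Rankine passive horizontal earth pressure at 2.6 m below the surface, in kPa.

K_p = (1 + sin φ)/(1 − sin φ) = 2.694.
σ_h = K_p γ z = 2.694 × 18.6 × 2.6 = 130.3 kPa.

130 kPa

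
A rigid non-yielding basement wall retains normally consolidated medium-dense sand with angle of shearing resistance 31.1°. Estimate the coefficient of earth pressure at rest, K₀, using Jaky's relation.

0.483

K₀ = 1 − sin φ' = 1 − sin 31.1° = 0.4835.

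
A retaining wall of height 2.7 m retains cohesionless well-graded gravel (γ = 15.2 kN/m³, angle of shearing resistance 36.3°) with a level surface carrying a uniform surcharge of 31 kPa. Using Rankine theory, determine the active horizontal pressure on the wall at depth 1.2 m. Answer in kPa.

12.6 kPa

K_a = (1 − sin φ)/(1 + sin φ) = 0.2563.
σ_v = γz + q = 15.2 × 1.2 + 31 = 49.24 kPa.
σ_h = K_a σ_v = 0.2563 × 49.24 = 12.62 kPa.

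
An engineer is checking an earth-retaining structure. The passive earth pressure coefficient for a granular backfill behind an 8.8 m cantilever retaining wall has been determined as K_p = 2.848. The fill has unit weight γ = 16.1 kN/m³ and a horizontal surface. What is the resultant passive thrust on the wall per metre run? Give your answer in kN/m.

1780 kN/m

P = ½ K_p γ H² = 0.5 × 2.848 × 16.1 × 8.8² = 1775 kN/m.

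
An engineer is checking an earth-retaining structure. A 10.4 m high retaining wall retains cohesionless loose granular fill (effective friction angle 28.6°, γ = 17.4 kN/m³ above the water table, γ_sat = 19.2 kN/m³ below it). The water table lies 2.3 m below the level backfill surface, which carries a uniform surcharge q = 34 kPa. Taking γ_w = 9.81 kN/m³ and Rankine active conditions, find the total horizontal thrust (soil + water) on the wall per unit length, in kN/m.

686 kN/m

K_a = tan²(45° − φ/2) = 0.3525.
γ' = 19.2 − 9.81 = 9.390 kN/m³. h₂ = H − d_w = 8.1 m.
σ'_h: at surface K_a·q = 11.99; at WT K_a(q+γd_w) = 26.10; at base K_a(q+γd_w+γ'h₂) = 52.91 kPa.
P₁ = ½(11.99+26.10)×2.3 = 43.79; P₂ = ½(26.10+52.91)×8.1 = 320.0; P_w = ½γ_w h₂² = 321.8.
Total = 43.79+320.0+321.8 = 685.6 kN/m.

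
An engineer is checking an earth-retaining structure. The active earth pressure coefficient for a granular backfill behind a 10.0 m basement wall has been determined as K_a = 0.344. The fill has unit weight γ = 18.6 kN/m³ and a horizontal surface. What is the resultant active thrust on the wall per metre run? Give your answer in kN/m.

320 kN/m

P = ½ K_a γ H² = 0.5 × 0.344 × 18.6 × 10.0² = 319.9 kN/m.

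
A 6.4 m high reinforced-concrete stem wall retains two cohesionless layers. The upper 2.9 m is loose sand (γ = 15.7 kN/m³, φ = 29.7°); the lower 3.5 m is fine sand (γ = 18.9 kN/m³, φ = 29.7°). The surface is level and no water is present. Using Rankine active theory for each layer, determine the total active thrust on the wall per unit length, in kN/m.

K_a1 = tan²(45°−29.7°/2) = 0.3374; K_a2 = tan²(45°−29.7°/2) = 0.3374.
Layer 1: σ at base = K_a1 γ₁ h₁ = 15.36 kPa; P₁ = ½×15.36×2.9 = 22.27.
Layer 2: σ_v at top = γ₁h₁ = 45.53; σ_h top = K_a2×45.53 = 15.36; σ_h base = K_a2×(45.53+18.9×3.5) = 37.68.
P₂ = ½(15.36+37.68)×3.5 = 92.82. Total P_a = 22.27+92.82 = 115.1 kN/m.

115 kN/m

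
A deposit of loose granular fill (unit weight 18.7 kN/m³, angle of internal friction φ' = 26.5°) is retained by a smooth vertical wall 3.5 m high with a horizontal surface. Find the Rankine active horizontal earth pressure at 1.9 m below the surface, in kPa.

13.6 kPa

K_a = (1 − sin φ)/(1 + sin φ) = 0.3829.
σ_h = K_a γ z = 0.3829 × 18.7 × 1.9 = 13.61 kPa.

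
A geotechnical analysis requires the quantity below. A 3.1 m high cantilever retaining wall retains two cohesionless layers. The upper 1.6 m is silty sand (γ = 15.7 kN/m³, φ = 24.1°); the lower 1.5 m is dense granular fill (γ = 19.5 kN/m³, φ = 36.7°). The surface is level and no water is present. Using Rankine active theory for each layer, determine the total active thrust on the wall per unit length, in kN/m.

23.5 kN/m

K_a1 = tan²(45°−24.1°/2) = 0.4201; K_a2 = tan²(45°−36.7°/2) = 0.2519.
Layer 1: σ at base = K_a1 γ₁ h₁ = 10.55 kPa; P₁ = ½×10.55×1.6 = 8.443.
Layer 2: σ_v at top = γ₁h₁ = 25.12; σ_h top = K_a2×25.12 = 6.327; σ_h base = K_a2×(25.12+19.5×1.5) = 13.69.
P₂ = ½(6.327+13.69)×1.5 = 15.02. Total P_a = 8.443+15.02 = 23.46 kN/m.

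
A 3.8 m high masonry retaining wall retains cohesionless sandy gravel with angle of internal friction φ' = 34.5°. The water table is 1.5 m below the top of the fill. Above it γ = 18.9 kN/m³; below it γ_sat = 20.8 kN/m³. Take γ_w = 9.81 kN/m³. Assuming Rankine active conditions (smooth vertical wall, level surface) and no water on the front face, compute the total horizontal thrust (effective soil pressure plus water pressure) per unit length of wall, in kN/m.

57.9 kN/m

K_a = tan²(45° − φ/2) = 0.2768.
γ' = 20.8 − 9.81 = 10.99 kN/m³. Depth below WT = 2.3 m.
σ'_h at WT = K_a γ d_w = 7.848 kPa; at base = 7.848 + K_a γ' × 2.3 = 14.84 kPa.
P₁ (0–1.5 m) = ½×7.848×1.5 = 5.886. P₂ (1.5–3.8 m) = ½(7.848+14.84)×2.3 = 26.10.
P_w = ½ γ_w h₂² = 0.5×9.81×2.3² = 25.95. Total = 5.886+26.10+25.95 = 57.93 kN/m.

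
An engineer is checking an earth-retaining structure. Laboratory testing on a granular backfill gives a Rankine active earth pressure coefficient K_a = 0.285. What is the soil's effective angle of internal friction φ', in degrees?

33.8°

K_a = tan²(45° − φ/2) ⇒ 45° − φ/2 = arctan(√0.285) = 28.10°.
φ = 2(45° − 28.10°) = 33.81°.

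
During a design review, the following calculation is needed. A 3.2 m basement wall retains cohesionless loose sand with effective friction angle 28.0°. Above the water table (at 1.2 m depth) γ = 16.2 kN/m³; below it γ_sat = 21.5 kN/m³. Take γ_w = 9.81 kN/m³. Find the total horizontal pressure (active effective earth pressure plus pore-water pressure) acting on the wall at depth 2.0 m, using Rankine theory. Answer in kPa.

K_a = (1 − sin φ)/(1 + sin φ) = 0.3610.
γ' = 21.5 − 9.81 = 11.69 kN/m³.
Effective vertical stress at 2.0 m: σ'_v = 16.2×1.2 + 11.69×0.800 = 28.79 kPa.
σ'_h = K_a σ'_v = 0.3610 × 28.79 = 10.39 kPa; u = γ_w × 0.800 = 7.848 kPa.
Total σ_h = 10.39 + 7.848 = 18.24 kPa.

18.2 kPa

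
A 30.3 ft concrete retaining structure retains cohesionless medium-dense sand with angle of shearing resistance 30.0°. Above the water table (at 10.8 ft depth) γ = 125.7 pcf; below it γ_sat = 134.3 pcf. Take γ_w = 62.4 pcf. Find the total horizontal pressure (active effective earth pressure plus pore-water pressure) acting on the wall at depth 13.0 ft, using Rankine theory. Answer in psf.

643 psf

K_a = (1 − sin φ)/(1 + sin φ) = 0.3333.
γ' = 134.3 − 62.4 = 71.90 pcf.
Effective vertical stress at 13.0 ft: σ'_v = 125.7×10.8 + 71.90×2.20 = 1516 psf.
σ'_h = K_a σ'_v = 0.3333 × 1516 = 505.2 psf; u = γ_w × 2.20 = 137.3 psf.
Total σ_h = 505.2 + 137.3 = 642.5 psf.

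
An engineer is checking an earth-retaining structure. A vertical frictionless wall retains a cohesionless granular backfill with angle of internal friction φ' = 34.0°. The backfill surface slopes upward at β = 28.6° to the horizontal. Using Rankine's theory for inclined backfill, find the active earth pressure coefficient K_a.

K_a = cos β · (cos β − √(cos²β − cos²φ)) / (cos β + √(cos²β − cos²φ)).
cos β = 0.8780, cos φ = 0.8290, √(cos²β − cos²φ) = 0.2891.
K_a = 0.8780 × (0.8780 − 0.2891)/(0.8780 + 0.2891) = 0.4431.

0.443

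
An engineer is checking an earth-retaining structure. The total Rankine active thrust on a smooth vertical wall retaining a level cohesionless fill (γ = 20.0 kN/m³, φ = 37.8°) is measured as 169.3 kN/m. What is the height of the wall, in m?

8.40 m

K_a = 0.2400. P_a = ½ K_a γ H² ⇒ H = √(2P_a/(K_a γ)).
H = √(2×169.3/(0.2400×20.0)) = 8.399 m.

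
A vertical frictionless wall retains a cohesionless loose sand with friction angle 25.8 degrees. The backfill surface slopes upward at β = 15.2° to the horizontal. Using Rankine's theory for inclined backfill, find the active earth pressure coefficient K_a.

K_a = cos β · (cos β − √(cos²β − cos²φ)) / (cos β + √(cos²β − cos²φ)).
cos β = 0.9650, cos φ = 0.9003, √(cos²β − cos²φ) = 0.3474.
K_a = 0.9650 × (0.9650 − 0.3474)/(0.9650 + 0.3474) = 0.4541.

0.454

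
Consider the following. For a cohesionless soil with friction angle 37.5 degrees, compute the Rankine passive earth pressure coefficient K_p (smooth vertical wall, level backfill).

K_p = (1 + sin φ)/(1 − sin φ) = tan²(45° + 37.5°/2) = 4.112.

4.11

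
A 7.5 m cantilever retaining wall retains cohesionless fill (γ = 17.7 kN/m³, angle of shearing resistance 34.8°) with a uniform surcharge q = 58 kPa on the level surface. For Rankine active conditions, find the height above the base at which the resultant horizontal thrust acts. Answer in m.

3.08 m

K_a = 0.2733.
Triangular part P₁ = ½K_aγH² = 136.1 at H/3 = 2.500 m; rectangular part P₂ = K_a q H = 118.9 at H/2 = 3.750 m.
ȳ = (P₁·2.500 + P₂·3.750)/(P₁+P₂) = 3.083 m.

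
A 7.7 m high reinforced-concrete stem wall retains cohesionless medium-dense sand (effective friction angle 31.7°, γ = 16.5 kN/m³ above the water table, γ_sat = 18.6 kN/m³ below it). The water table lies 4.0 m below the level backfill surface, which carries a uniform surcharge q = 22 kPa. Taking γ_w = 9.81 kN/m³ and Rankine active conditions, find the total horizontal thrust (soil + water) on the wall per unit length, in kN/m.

256 kN/m

K_a = tan²(45° − φ/2) = 0.3111.
γ' = 18.6 − 9.81 = 8.790 kN/m³. h₂ = H − d_w = 3.7 m.
σ'_h: at surface K_a·q = 6.844; at WT K_a(q+γd_w) = 27.37; at base K_a(q+γd_w+γ'h₂) = 37.49 kPa.
P₁ = ½(6.844+27.37)×4.0 = 68.44; P₂ = ½(27.37+37.49)×3.7 = 120.0; P_w = ½γ_w h₂² = 67.15.
Total = 68.44+120.0+67.15 = 255.6 kN/m.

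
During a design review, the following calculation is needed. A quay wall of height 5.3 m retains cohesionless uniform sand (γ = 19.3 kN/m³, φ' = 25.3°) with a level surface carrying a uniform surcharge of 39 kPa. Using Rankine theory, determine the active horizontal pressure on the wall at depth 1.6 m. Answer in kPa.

28.0 kPa

K_a = (1 − sin φ)/(1 + sin φ) = 0.4012.
σ_v = γz + q = 19.3 × 1.6 + 39 = 69.88 kPa.
σ_h = K_a σ_v = 0.4012 × 69.88 = 28.04 kPa.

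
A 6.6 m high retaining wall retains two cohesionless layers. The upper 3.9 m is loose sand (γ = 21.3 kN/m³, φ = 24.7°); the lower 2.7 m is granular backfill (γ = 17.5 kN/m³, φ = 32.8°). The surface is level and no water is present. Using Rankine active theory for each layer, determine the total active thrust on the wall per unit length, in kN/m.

K_a1 = tan²(45°−24.7°/2) = 0.4106; K_a2 = tan²(45°−32.8°/2) = 0.2973.
Layer 1: σ at base = K_a1 γ₁ h₁ = 34.11 kPa; P₁ = ½×34.11×3.9 = 66.51.
Layer 2: σ_v at top = γ₁h₁ = 83.07; σ_h top = K_a2×83.07 = 24.69; σ_h base = K_a2×(83.07+17.5×2.7) = 38.74.
P₂ = ½(24.69+38.74)×2.7 = 85.63. Total P_a = 66.51+85.63 = 152.1 kN/m.

152 kN/m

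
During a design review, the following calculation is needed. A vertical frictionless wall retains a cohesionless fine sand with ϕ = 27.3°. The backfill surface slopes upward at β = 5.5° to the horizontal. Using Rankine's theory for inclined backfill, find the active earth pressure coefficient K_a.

0.377

K_a = cos β · (cos β − √(cos²β − cos²φ)) / (cos β + √(cos²β − cos²φ)).
cos β = 0.9954, cos φ = 0.8886, √(cos²β − cos²φ) = 0.4485.
K_a = 0.9954 × (0.9954 − 0.4485)/(0.9954 + 0.4485) = 0.3770.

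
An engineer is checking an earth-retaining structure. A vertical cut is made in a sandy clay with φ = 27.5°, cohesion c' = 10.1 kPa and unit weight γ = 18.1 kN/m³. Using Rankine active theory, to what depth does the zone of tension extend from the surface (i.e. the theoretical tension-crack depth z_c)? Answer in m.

1.84 m

K_a = tan²(45° − 27.5°/2) = 0.3682; √K_a = 0.6068.
The active pressure is zero where K_a γ z = 2c√K_a, so z_c = 2c/(γ√K_a) = 2×10.1/(18.1×0.6068) = 1.839 m.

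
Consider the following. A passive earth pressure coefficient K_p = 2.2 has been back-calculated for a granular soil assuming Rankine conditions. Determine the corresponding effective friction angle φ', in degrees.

K_p = (1+sin φ)/(1−sin φ) ⇒ sin φ = (K_p − 1)/(K_p + 1) = 0.3750.
φ = arcsin(0.3750) = 22.02°.

22.0°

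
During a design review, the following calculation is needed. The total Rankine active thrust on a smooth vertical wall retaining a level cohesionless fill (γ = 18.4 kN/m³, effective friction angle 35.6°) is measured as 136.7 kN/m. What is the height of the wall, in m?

7.50 m

K_a = 0.2641. P_a = ½ K_a γ H² ⇒ H = √(2P_a/(K_a γ)).
H = √(2×136.7/(0.2641×18.4)) = 7.500 m.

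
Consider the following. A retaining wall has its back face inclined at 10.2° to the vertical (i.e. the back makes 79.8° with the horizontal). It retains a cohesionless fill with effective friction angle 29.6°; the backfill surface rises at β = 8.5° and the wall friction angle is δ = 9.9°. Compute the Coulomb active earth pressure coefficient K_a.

0.438

K_a = sin²(α+φ) / [sin²α · sin(α−δ) · (1 + √{sin(φ+δ)sin(φ−β) / (sin(α−δ)sin(α+β))})²].
With α = 79.8°, φ = 29.6°, δ = 9.9°, β = 8.5°: K_a = 0.4382.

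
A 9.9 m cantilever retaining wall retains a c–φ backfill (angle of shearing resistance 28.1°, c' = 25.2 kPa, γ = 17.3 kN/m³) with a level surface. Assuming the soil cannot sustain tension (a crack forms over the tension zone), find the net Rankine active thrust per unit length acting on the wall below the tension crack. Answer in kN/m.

79.1 kN/m

K_a = 0.3596; √K_a = 0.5997.
Tension-crack depth z_c = 2c/(γ√K_a) = 2×25.2/(17.3×0.5997) = 4.858 m.
σ_a at base = K_a γ H − 2c√K_a = 0.3596×17.3×9.9 − 2×25.2×0.5997 = 31.37 kPa.
P_a = ½ × 31.37 × (H − z_c) = 0.5×31.37×5.042 = 79.07 kN/m.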